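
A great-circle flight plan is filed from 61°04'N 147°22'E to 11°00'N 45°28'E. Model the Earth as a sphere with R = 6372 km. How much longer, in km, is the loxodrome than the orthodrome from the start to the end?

Great circle: cos σ = sin φ₁ sin φ₂ + cos φ₁ cos φ₂ cos Δλ,  σ = 1.5017 rad → d_gc = 9568.7 km
Rhumb line: Δψ = -1.1616, q = Δφ/Δψ = 0.7522, d_rh = R√(Δφ²+q²Δλ²) = 10182.1 km
Excess = 10182.1 − 9568.7 = 613.4 ≈ 613 km

613 km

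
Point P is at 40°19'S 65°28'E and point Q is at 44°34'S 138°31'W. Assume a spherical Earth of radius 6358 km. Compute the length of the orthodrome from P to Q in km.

10256 km

cos σ = sin φ₁ sin φ₂ + cos φ₁ cos φ₂ cos Δλ
      = sin(-40.32°)sin(-44.57°) + cos(-40.32°)cos(-44.57°)cos(156.02°) = -0.0423
σ = 92.423° → d = Rσ = 6358·1.61309 = 10256 km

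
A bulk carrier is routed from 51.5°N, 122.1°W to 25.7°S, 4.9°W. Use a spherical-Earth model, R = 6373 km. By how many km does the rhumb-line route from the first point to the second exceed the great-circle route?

Great circle: cos σ = sin φ₁ sin φ₂ + cos φ₁ cos φ₂ cos Δλ,  σ = 2.2090 rad → d_gc = 14078.2 km
Rhumb line: Δψ = -1.5165, q = Δφ/Δψ = 0.8885, d_rh = R√(Δφ²+q²Δλ²) = 14418.6 km
Excess = 14418.6 − 14078.2 = 340.4 ≈ 340 km

340 km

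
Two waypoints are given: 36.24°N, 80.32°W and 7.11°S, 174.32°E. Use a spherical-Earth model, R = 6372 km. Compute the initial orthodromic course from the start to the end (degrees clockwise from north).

N = sin Δλ·cos φ₂ = -0.9569;  D = cos φ₁ sin φ₂ − sin φ₁ cos φ₂ cos Δλ = +0.0556
initial course = atan2(N, D) = 273.32°

273.3°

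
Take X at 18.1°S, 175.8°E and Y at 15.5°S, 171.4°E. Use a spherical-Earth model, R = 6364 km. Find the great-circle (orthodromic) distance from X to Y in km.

cos σ = sin φ₁ sin φ₂ + cos φ₁ cos φ₂ cos Δλ
      = sin(-18.10°)sin(-15.50°) + cos(-18.10°)cos(-15.50°)cos(-4.40°) = 0.9963
σ = 4.950° → d = Rσ = 6364·0.08639 = 550 km

550 km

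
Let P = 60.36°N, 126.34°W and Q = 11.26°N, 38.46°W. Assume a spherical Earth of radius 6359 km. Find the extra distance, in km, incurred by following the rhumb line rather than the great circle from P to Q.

Great circle: cos σ = sin φ₁ sin φ₂ + cos φ₁ cos φ₂ cos Δλ,  σ = 1.3820 rad → d_gc = 8788.3 km
Rhumb line: Δψ = -1.1318, q = Δφ/Δψ = 0.7572, d_rh = R√(Δφ²+q²Δλ²) = 9177.9 km
Excess = 9177.9 − 8788.3 = 389.6 ≈ 390 km

390 km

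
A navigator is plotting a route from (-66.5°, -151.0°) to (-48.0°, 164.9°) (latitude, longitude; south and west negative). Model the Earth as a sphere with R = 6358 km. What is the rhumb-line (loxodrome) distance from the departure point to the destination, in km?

3296 km

Rhumb course C = atan2(Δλ, Δψ) with Δψ = ln[tan(π/4+φ₂/2)/tan(π/4+φ₁/2)] = +0.6127, Δλ = -0.7697 → C = 308.52°
d = R·|Δφ| / |cos C| = 6358·0.32289 / 0.62283 = 3296 km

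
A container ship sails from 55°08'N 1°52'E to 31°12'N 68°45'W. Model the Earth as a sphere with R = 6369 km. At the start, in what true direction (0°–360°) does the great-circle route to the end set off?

274.5°

N = sin Δλ·cos φ₂ = -0.8069;  D = cos φ₁ sin φ₂ − sin φ₁ cos φ₂ cos Δλ = +0.0632
initial course = atan2(N, D) = 274.48°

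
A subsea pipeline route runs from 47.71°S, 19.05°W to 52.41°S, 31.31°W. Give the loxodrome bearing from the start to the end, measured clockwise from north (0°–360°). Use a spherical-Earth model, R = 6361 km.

239.1°

Meridional parts: M(φ₁)=-0.9499, M(φ₂)=-1.0778 → ΔM = -0.1279;  Δλ = -0.2140 rad
tan C = Δλ / ΔM = +1.6728 → C = 239.13°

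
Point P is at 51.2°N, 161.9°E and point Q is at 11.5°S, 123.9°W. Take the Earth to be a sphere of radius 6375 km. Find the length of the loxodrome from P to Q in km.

Rhumb course C = atan2(Δλ, Δψ) with Δψ = ln[tan(π/4+φ₂/2)/tan(π/4+φ₁/2)] = -1.2458, Δλ = +1.2950 → C = 133.89°
d = R·|Δφ| / |cos C| = 6375·1.09432 / 0.69326 = 10063 km

10063 km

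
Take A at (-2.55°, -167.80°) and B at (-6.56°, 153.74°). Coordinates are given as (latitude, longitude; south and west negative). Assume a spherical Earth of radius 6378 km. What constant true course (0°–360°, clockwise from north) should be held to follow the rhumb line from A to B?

264.0°

Δψ = ln[tan(π/4+φ₂/2)/tan(π/4+φ₁/2)] = -0.0702
Δλ = -0.6713 rad (taken the short way round)
course = atan2(Δλ, Δψ) = 264.03°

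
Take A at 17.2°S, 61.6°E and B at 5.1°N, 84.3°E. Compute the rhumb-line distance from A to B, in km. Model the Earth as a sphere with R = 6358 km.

Δψ = ln[tan(π/4+φ₂/2)/tan(π/4+φ₁/2)] = +0.3939;  Δφ = +0.3892 rad,  Δλ = +0.3962 rad
q = Δφ/Δψ = 0.9880
d = R·√(Δφ² + q²Δλ²) = 6358·0.55200 = 3510 km

3510 km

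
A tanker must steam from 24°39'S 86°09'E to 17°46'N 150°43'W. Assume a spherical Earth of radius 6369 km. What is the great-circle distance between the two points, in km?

14106 km

Haversine: a = sin²(Δφ/2)+cos φ₁ cos φ₂ sin²(Δλ/2) = 0.80018;  σ = 2·atan2(√a,√(1−a))
σ = 126.895° → d = Rσ = 6369·2.21474 = 14106 km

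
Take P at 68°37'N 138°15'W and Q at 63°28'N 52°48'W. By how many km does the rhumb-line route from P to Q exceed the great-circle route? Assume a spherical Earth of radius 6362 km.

303 km

Great circle: cos σ = sin φ₁ sin φ₂ + cos φ₁ cos φ₂ cos Δλ,  σ = 0.5623 rad → d_gc = 3577.6 km
Rhumb line: Δψ = -0.2222, q = Δφ/Δψ = 0.4045, d_rh = R√(Δφ²+q²Δλ²) = 3880.8 km
Excess = 3880.8 − 3577.6 = 303.2 ≈ 303 km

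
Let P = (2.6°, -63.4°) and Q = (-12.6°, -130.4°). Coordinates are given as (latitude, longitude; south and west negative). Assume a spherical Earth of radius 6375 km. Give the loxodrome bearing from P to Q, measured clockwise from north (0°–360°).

257.1°

Δψ = ln[tan(π/4+φ₂/2)/tan(π/4+φ₁/2)] = -0.2671
Δλ = -1.1694 rad (taken the short way round)
course = atan2(Δλ, Δψ) = 257.13°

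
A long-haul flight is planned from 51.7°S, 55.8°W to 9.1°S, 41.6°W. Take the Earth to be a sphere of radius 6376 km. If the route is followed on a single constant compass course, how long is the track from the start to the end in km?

Δψ = ln[tan(π/4+φ₂/2)/tan(π/4+φ₁/2)] = +0.8982;  Δφ = +0.7435 rad,  Δλ = +0.2478 rad
q = Δφ/Δψ = 0.8278
d = R·√(Δφ² + q²Δλ²) = 6376·0.77130 = 4918 km

4918 km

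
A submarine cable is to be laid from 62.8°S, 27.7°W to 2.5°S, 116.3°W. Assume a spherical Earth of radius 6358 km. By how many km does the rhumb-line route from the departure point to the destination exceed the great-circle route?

Great circle: cos σ = sin φ₁ sin φ₂ + cos φ₁ cos φ₂ cos Δλ,  σ = 1.5208 rad → d_gc = 9669.4 km
Rhumb line: Δψ = +1.3755, q = Δφ/Δψ = 0.7651, d_rh = R√(Δφ²+q²Δλ²) = 10068.0 km
Excess = 10068.0 − 9669.4 = 398.6 ≈ 399 km

399 km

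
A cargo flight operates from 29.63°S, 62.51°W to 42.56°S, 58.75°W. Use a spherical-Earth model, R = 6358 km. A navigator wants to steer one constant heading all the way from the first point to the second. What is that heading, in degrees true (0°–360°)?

166.8°

Meridional parts: M(φ₁)=-0.5419, M(φ₂)=-0.8224 → ΔM = -0.2805;  Δλ = +0.0656 rad
tan C = Δλ / ΔM = -0.2339 → C = 166.83°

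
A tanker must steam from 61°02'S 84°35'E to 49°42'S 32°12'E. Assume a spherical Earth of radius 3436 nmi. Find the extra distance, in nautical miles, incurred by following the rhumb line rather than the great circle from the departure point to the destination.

46 nmi

Great circle: cos σ = sin φ₁ sin φ₂ + cos φ₁ cos φ₂ cos Δλ,  σ = 0.5385 rad → d_gc = 1850.5 nmi
Rhumb line: Δψ = +0.3510, q = Δφ/Δψ = 0.5635, d_rh = R√(Δφ²+q²Δλ²) = 1896.1 nmi
Excess = 1896.1 − 1850.5 = 45.6 ≈ 46 nmi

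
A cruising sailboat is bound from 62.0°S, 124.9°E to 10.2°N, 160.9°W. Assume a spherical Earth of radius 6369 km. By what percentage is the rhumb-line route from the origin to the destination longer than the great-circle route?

2.1%

Great circle: σ = 1.6014 rad → d_gc = Rσ = 10199.0 km
Rhumb: Δφ = +1.2601, Δλ = +1.2950, Δψ = +1.5680, q = Δφ/Δψ = 0.8037 → d_rh = R√(Δφ²+q²Δλ²) = 10409.3 km
Excess = (10409.3 − 10199.0) / 10199.0 = 210.3 / 10199.0 = 2.06% ≈ 2.1%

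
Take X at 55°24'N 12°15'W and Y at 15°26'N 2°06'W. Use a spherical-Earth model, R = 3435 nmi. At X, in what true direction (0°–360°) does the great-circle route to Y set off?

164.9°

θ = atan2( sin Δλ·cos φ₂ ,  cos φ₁ sin φ₂ − sin φ₁ cos φ₂ cos Δλ )
  = atan2(+0.1699, -0.6299) = 164.91°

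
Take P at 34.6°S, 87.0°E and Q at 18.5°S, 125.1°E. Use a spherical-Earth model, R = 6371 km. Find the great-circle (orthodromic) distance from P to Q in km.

Haversine: a = sin²(Δφ/2)+cos φ₁ cos φ₂ sin²(Δλ/2) = 0.10277;  σ = 2·atan2(√a,√(1−a))
σ = 37.396° → d = Rσ = 6371·0.65268 = 4158 km

4158 km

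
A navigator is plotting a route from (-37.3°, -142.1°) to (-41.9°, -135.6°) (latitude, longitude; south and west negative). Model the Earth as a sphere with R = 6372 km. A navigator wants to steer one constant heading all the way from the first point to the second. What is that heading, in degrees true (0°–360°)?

132.6°

Meridional parts: M(φ₁)=-0.7026, M(φ₂)=-0.8068 → ΔM = -0.1043;  Δλ = +0.1134 rad
tan C = Δλ / ΔM = -1.0881 → C = 132.58°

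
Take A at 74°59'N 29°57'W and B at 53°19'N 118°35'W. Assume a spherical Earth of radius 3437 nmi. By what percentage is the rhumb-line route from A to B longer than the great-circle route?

8.8%

Great circle: σ = 0.6789 rad → d_gc = Rσ = 2333.4 nmi
Rhumb: Δφ = -0.3782, Δλ = -1.5469, Δψ = -0.9224, q = Δφ/Δψ = 0.4100 → d_rh = R√(Δφ²+q²Δλ²) = 2537.8 nmi
Excess = (2537.8 − 2333.4) / 2333.4 = 204.4 / 2333.4 = 8.76% ≈ 8.8%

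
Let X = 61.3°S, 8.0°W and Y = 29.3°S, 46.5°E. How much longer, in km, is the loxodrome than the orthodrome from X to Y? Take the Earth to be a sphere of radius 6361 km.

Great circle: cos σ = sin φ₁ sin φ₂ + cos φ₁ cos φ₂ cos Δλ,  σ = 0.8333 rad → d_gc = 5300.5 km
Rhumb line: Δψ = +0.8280, q = Δφ/Δψ = 0.6745, d_rh = R√(Δφ²+q²Δλ²) = 5410.9 km
Excess = 5410.9 − 5300.5 = 110.4 ≈ 110 km

110 km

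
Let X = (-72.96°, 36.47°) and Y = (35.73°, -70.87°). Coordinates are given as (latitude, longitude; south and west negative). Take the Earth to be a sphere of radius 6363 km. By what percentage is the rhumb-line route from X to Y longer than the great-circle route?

Great circle: σ = 2.2514 rad → d_gc = Rσ = 14325.4 km
Rhumb: Δφ = +1.8970, Δλ = -1.8734, Δψ = +2.5669, q = Δφ/Δψ = 0.7390 → d_rh = R√(Δφ²+q²Δλ²) = 14943.6 km
Excess = (14943.6 − 14325.4) / 14325.4 = 618.2 / 14325.4 = 4.32% ≈ 4.3%

4.3%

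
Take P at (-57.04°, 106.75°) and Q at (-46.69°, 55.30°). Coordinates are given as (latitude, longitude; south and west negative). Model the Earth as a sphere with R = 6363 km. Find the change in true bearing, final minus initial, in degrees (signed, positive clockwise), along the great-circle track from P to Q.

Initial bearing θ₁ = atan2(sin Δλ cos φ₂, cos φ₁ sin φ₂ − sin φ₁ cos φ₂ cos Δλ) = 266.03°
Final bearing θ₂ = (initial bearing from the destination back to the start) + 180° = 307.70°
Δθ = θ₂ − θ₁ = +41.7°

+41.7°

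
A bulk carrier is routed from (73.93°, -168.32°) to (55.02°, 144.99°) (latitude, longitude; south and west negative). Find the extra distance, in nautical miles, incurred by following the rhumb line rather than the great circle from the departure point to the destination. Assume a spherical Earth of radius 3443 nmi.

Great circle: cos σ = sin φ₁ sin φ₂ + cos φ₁ cos φ₂ cos Δλ,  σ = 0.4597 rad → d_gc = 1582.7 nmi
Rhumb line: Δψ = -0.8030, q = Δφ/Δψ = 0.4110, d_rh = R√(Δφ²+q²Δλ²) = 1619.0 nmi
Excess = 1619.0 − 1582.7 = 36.3 ≈ 36 nmi

36 nmi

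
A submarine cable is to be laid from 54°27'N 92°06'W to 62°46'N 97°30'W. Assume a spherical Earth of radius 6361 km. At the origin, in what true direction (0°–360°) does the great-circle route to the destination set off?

N = sin Δλ·cos φ₂ = -0.0431;  D = cos φ₁ sin φ₂ − sin φ₁ cos φ₂ cos Δλ = +0.1463
initial course = atan2(N, D) = 343.60°

343.6°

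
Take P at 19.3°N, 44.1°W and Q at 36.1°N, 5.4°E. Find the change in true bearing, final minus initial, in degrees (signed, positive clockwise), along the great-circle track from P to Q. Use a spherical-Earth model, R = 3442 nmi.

+24.4°

At departure: θ₁ = atan2(sin Δλ cos φ₂, cos φ₁ sin φ₂ − sin φ₁ cos φ₂ cos Δλ) = 58.09°
At arrival: θ₂ = atan2(sin Δλ cos φ₁, −cos φ₂ sin φ₁ + sin φ₂ cos φ₁ cos Δλ) = 82.53°
Δθ = θ₂ − θ₁ = +24.4°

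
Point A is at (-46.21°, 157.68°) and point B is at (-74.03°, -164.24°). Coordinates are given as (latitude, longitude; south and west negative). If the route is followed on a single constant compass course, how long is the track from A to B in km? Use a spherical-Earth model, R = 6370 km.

3658 km

Rhumb course C = atan2(Δλ, Δψ) with Δψ = ln[tan(π/4+φ₂/2)/tan(π/4+φ₁/2)] = -1.0526, Δλ = +0.6646 → C = 147.73°
d = R·|Δφ| / |cos C| = 6370·0.48555 / 0.84555 = 3658 km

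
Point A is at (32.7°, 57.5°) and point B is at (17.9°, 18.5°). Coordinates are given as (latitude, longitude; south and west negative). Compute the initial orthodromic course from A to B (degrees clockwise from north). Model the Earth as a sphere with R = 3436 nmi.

256.8°

θ = atan2( sin Δλ·cos φ₂ ,  cos φ₁ sin φ₂ − sin φ₁ cos φ₂ cos Δλ )
  = atan2(-0.5989, -0.1409) = 256.76°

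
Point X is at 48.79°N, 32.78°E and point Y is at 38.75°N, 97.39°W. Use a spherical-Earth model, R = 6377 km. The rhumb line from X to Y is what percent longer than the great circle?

Great circle: σ = 1.4309 rad → d_gc = Rσ = 9124.8 km
Rhumb: Δφ = -0.1752, Δλ = -2.2719, Δψ = -0.2435, q = Δφ/Δψ = 0.7195 → d_rh = R√(Δφ²+q²Δλ²) = 10483.7 km
Excess = (10483.7 − 9124.8) / 9124.8 = 1358.9 / 9124.8 = 14.89% ≈ 14.9%

14.9%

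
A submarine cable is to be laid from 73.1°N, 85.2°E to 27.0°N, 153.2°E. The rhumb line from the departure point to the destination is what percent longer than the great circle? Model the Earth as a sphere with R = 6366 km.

Great circle: σ = 1.0105 rad → d_gc = Rσ = 6433.0 km
Rhumb: Δφ = -0.8046, Δλ = +1.1868, Δψ = -1.4171, q = Δφ/Δψ = 0.5678 → d_rh = R√(Δφ²+q²Δλ²) = 6681.2 km
Excess = (6681.2 − 6433.0) / 6433.0 = 248.2 / 6433.0 = 3.86% ≈ 3.9%

3.9%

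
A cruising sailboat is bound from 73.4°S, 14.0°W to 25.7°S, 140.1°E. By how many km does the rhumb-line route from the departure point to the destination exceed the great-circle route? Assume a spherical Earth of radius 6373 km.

2287 km

Great circle: cos σ = sin φ₁ sin φ₂ + cos φ₁ cos φ₂ cos Δλ,  σ = 1.3857 rad → d_gc = 8831.2 km
Rhumb line: Δψ = +1.4605, q = Δφ/Δψ = 0.5700, d_rh = R√(Δφ²+q²Δλ²) = 11117.9 km
Excess = 11117.9 − 8831.2 = 2286.7 ≈ 2287 km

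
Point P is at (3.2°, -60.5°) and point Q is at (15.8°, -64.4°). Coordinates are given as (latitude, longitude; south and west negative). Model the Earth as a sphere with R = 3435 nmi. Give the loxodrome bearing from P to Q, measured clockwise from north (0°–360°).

343.1°

Meridional parts: M(φ₁)=+0.0559, M(φ₂)=+0.2793 → ΔM = +0.2234;  Δλ = -0.0681 rad
tan C = Δλ / ΔM = -0.3046 → C = 343.06°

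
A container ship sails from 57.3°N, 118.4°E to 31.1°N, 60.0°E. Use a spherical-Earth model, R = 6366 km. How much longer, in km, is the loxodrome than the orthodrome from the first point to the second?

121 km

Great circle: cos σ = sin φ₁ sin φ₂ + cos φ₁ cos φ₂ cos Δλ,  σ = 0.8270 rad → d_gc = 5264.9 km
Rhumb line: Δψ = -0.6547, q = Δφ/Δψ = 0.6984, d_rh = R√(Δφ²+q²Δλ²) = 5386.2 km
Excess = 5386.2 − 5264.9 = 121.3 ≈ 121 km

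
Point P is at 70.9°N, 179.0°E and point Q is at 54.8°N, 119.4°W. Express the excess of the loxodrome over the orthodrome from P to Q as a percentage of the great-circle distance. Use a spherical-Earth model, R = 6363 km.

4.0%

Great circle: σ = 0.5318 rad → d_gc = Rσ = 3384.1 km
Rhumb: Δφ = -0.2810, Δλ = +1.0751, Δψ = -0.6342, q = Δφ/Δψ = 0.4431 → d_rh = R√(Δφ²+q²Δλ²) = 3519.1 km
Excess = (3519.1 − 3384.1) / 3384.1 = 135.0 / 3384.1 = 3.99% ≈ 4.0%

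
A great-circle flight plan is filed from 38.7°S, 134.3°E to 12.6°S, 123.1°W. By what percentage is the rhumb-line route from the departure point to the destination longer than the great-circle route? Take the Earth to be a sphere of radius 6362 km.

Great circle: σ = 1.6006 rad → d_gc = Rσ = 10182.7 km
Rhumb: Δφ = +0.4555, Δλ = +1.7907, Δψ = +0.5119, q = Δφ/Δψ = 0.8900 → d_rh = R√(Δφ²+q²Δλ²) = 10544.8 km
Excess = (10544.8 − 10182.7) / 10182.7 = 362.1 / 10182.7 = 3.56% ≈ 3.6%

3.6%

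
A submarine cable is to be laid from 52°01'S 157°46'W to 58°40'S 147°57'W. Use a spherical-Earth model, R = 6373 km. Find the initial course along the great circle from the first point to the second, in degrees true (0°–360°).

N = sin Δλ·cos φ₂ = +0.0887;  D = cos φ₁ sin φ₂ − sin φ₁ cos φ₂ cos Δλ = -0.1218
initial course = atan2(N, D) = 143.95°

143.9°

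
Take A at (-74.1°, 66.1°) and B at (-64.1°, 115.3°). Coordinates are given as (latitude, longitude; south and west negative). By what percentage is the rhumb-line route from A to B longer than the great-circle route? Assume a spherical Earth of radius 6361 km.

2.7%

Great circle: σ = 0.3383 rad → d_gc = Rσ = 2151.7 km
Rhumb: Δφ = +0.1745, Δλ = +0.8587, Δψ = +0.4987, q = Δφ/Δψ = 0.3500 → d_rh = R√(Δφ²+q²Δλ²) = 2210.6 km
Excess = (2210.6 − 2151.7) / 2151.7 = 58.9 / 2151.7 = 2.74% ≈ 2.7%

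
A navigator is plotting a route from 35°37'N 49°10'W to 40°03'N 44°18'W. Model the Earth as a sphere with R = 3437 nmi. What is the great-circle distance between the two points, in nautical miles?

352 nmi

Haversine: a = sin²(Δφ/2)+cos φ₁ cos φ₂ sin²(Δλ/2) = 0.00262;  σ = 2·atan2(√a,√(1−a))
σ = 5.866° → d = Rσ = 3437·0.10237 = 352 nmi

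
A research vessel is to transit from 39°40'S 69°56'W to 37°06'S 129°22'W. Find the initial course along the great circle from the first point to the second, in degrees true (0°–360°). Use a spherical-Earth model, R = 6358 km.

253.3°

θ = atan2( sin Δλ·cos φ₂ ,  cos φ₁ sin φ₂ − sin φ₁ cos φ₂ cos Δλ )
  = atan2(-0.6868, -0.2054) = 253.35°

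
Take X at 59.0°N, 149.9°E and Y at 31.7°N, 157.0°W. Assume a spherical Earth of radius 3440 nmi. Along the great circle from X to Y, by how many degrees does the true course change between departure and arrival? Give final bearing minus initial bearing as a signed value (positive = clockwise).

At departure: θ₁ = atan2(sin Δλ cos φ₂, cos φ₁ sin φ₂ − sin φ₁ cos φ₂ cos Δλ) = 103.81°
At arrival: θ₂ = atan2(sin Δλ cos φ₁, −cos φ₂ sin φ₁ + sin φ₂ cos φ₁ cos Δλ) = 144.00°
Δθ = θ₂ − θ₁ = +40.2°

+40.2°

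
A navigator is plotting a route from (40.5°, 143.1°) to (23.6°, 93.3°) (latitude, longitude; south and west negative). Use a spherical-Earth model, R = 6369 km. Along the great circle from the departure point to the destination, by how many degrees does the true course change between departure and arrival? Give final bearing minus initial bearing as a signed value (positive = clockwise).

-28.0°

At departure: θ₁ = atan2(sin Δλ cos φ₂, cos φ₁ sin φ₂ − sin φ₁ cos φ₂ cos Δλ) = 263.50°
At arrival: θ₂ = atan2(sin Δλ cos φ₁, −cos φ₂ sin φ₁ + sin φ₂ cos φ₁ cos Δλ) = 235.54°
Δθ = θ₂ − θ₁ = -28.0°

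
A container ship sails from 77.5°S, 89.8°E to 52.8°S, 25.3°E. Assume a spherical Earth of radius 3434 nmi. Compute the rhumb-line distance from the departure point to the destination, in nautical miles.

2096 nmi

Δψ = ln[tan(π/4+φ₂/2)/tan(π/4+φ₁/2)] = +1.1226;  Δφ = +0.4311 rad,  Δλ = -1.1257 rad
q = Δφ/Δψ = 0.3840
d = R·√(Δφ² + q²Δλ²) = 3434·0.61051 = 2096 nmi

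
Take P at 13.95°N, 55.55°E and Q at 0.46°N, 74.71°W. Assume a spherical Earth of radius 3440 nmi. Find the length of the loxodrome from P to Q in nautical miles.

7783 nmi

Rhumb course C = atan2(Δλ, Δψ) with Δψ = ln[tan(π/4+φ₂/2)/tan(π/4+φ₁/2)] = -0.2379, Δλ = -2.2735 → C = 264.03°
d = R·|Δφ| / |cos C| = 3440·0.23544 / 0.10407 = 7783 nmi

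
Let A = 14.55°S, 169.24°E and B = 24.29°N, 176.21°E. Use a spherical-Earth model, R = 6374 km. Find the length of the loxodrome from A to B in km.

4387 km

Rhumb course C = atan2(Δλ, Δψ) with Δψ = ln[tan(π/4+φ₂/2)/tan(π/4+φ₁/2)] = +0.6940, Δλ = +0.1216 → C = 9.94°
d = R·|Δφ| / |cos C| = 6374·0.67789 / 0.98498 = 4387 km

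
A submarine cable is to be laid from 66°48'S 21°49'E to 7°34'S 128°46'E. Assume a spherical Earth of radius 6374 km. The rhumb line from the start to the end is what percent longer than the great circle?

7.7%

Great circle: σ = 1.5636 rad → d_gc = Rσ = 9966.5 km
Rhumb: Δφ = +1.0338, Δλ = +1.8666, Δψ = +1.4510, q = Δφ/Δψ = 0.7125 → d_rh = R√(Δφ²+q²Δλ²) = 10737.1 km
Excess = (10737.1 − 9966.5) / 9966.5 = 770.6 / 9966.5 = 7.73% ≈ 7.7%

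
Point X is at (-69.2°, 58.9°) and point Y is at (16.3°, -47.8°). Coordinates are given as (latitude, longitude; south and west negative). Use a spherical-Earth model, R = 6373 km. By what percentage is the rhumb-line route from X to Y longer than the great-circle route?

Great circle: σ = 1.9394 rad → d_gc = Rσ = 12359.8 km
Rhumb: Δφ = +1.4923, Δλ = -1.8623, Δψ = +1.9838, q = Δφ/Δψ = 0.7522 → d_rh = R√(Δφ²+q²Δλ²) = 13044.0 km
Excess = (13044.0 − 12359.8) / 12359.8 = 684.2 / 12359.8 = 5.54% ≈ 5.5%

5.5%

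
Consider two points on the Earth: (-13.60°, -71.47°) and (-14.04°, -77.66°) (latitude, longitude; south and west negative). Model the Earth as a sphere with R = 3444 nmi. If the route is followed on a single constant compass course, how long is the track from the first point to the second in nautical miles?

Rhumb course C = atan2(Δλ, Δψ) with Δψ = ln[tan(π/4+φ₂/2)/tan(π/4+φ₁/2)] = -0.0079, Δλ = -0.1080 → C = 265.81°
d = R·|Δφ| / |cos C| = 3444·0.00768 / 0.07301 = 362 nmi

362 nmi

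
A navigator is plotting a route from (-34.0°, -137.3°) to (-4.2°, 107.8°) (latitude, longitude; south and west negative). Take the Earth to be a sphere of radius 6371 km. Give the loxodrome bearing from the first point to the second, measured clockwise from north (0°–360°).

Δψ = ln[tan(π/4+φ₂/2)/tan(π/4+φ₁/2)] = +0.5583
Δλ = -2.0054 rad (taken the short way round)
course = atan2(Δλ, Δψ) = 285.56°

285.6°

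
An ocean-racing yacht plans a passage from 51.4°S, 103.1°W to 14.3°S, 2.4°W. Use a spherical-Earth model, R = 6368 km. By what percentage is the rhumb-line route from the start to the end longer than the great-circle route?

Great circle: σ = 1.4899 rad → d_gc = Rσ = 9487.8 km
Rhumb: Δφ = +0.6475, Δλ = +1.7575, Δψ = +0.7971, q = Δφ/Δψ = 0.8124 → d_rh = R√(Δφ²+q²Δλ²) = 9983.6 km
Excess = (9983.6 − 9487.8) / 9487.8 = 495.8 / 9487.8 = 5.23% ≈ 5.2%

5.2%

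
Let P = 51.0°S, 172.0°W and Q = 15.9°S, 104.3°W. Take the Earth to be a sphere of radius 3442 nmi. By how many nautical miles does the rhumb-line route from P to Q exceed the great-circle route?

Great circle: cos σ = sin φ₁ sin φ₂ + cos φ₁ cos φ₂ cos Δλ,  σ = 1.1123 rad → d_gc = 3828.7 nmi
Rhumb line: Δψ = +0.7570, q = Δφ/Δψ = 0.8093, d_rh = R√(Δφ²+q²Δλ²) = 3908.9 nmi
Excess = 3908.9 − 3828.7 = 80.2 ≈ 80 nmi

80 nmi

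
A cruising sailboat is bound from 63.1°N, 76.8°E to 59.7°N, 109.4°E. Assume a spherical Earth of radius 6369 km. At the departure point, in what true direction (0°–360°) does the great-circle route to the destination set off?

N = sin Δλ·cos φ₂ = +0.2718;  D = cos φ₁ sin φ₂ − sin φ₁ cos φ₂ cos Δλ = +0.0116
initial course = atan2(N, D) = 87.56°

87.6°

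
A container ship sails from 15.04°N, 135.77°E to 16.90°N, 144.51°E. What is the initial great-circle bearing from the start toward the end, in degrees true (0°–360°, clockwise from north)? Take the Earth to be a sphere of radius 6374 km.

76.3°

θ = atan2( sin Δλ·cos φ₂ ,  cos φ₁ sin φ₂ − sin φ₁ cos φ₂ cos Δλ )
  = atan2(+0.1454, +0.0353) = 76.34°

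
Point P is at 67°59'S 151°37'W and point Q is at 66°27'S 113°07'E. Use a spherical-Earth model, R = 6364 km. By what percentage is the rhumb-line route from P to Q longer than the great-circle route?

Great circle: σ = 0.5806 rad → d_gc = Rσ = 3695.2 km
Rhumb: Δφ = +0.0268, Δλ = -1.6627, Δψ = +0.0691, q = Δφ/Δψ = 0.3871 → d_rh = R√(Δφ²+q²Δλ²) = 4099.7 km
Excess = (4099.7 − 3695.2) / 3695.2 = 404.5 / 3695.2 = 10.947% ≈ 10.9%

10.9%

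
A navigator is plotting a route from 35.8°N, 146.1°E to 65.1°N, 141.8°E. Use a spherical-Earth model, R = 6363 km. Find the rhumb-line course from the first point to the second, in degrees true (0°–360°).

354.9°

Δψ = ln[tan(π/4+φ₂/2)/tan(π/4+φ₁/2)] = +0.8406
Δλ = -0.0750 rad (taken the short way round)
course = atan2(Δλ, Δψ) = 354.90°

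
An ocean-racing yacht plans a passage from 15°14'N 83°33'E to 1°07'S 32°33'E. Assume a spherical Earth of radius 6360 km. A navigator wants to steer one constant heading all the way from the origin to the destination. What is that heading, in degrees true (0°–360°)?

Meridional parts: M(φ₁)=+0.2691, M(φ₂)=-0.0195 → ΔM = -0.2886;  Δλ = -0.8901 rad
tan C = Δλ / ΔM = +3.0848 → C = 252.04°

252.0°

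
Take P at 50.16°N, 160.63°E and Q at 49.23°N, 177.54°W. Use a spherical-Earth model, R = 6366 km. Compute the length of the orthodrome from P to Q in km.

1567 km

cos σ = sin φ₁ sin φ₂ + cos φ₁ cos φ₂ cos Δλ
      = sin(50.16°)sin(49.23°) + cos(50.16°)cos(49.23°)cos(21.83°) = 0.9699
σ = 14.101° → d = Rσ = 6366·0.24611 = 1567 km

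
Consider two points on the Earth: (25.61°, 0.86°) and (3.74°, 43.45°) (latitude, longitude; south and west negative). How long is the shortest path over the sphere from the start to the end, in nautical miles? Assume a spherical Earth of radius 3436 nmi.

2778 nmi

Haversine: a = sin²(Δφ/2)+cos φ₁ cos φ₂ sin²(Δλ/2) = 0.15467;  σ = 2·atan2(√a,√(1−a))
σ = 46.317° → d = Rσ = 3436·0.80838 = 2778 nmi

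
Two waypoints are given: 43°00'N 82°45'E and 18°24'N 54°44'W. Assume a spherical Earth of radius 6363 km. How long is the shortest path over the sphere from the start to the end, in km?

11909 km

Haversine: a = sin²(Δφ/2)+cos φ₁ cos φ₂ sin²(Δλ/2) = 0.64812;  σ = 2·atan2(√a,√(1−a))
σ = 107.232° → d = Rσ = 6363·1.87155 = 11909 km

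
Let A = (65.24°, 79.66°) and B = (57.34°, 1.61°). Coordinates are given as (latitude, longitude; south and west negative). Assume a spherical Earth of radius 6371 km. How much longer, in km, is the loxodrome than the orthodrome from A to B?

257 km

Great circle: cos σ = sin φ₁ sin φ₂ + cos φ₁ cos φ₂ cos Δλ,  σ = 0.6244 rad → d_gc = 3978.3 km
Rhumb line: Δψ = -0.2888, q = Δφ/Δψ = 0.4774, d_rh = R√(Δφ²+q²Δλ²) = 4235.7 km
Excess = 4235.7 − 3978.3 = 257.4 ≈ 257 km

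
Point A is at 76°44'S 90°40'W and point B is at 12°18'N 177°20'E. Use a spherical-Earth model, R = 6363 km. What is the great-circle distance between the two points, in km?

Haversine: a = sin²(Δφ/2)+cos φ₁ cos φ₂ sin²(Δλ/2) = 0.60759;  σ = 2·atan2(√a,√(1−a))
σ = 102.426° → d = Rσ = 6363·1.78766 = 11375 km

11375 km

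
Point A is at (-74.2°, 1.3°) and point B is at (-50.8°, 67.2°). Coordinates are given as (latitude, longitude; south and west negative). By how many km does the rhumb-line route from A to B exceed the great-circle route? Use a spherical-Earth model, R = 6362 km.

178 km

Great circle: cos σ = sin φ₁ sin φ₂ + cos φ₁ cos φ₂ cos Δλ,  σ = 0.6165 rad → d_gc = 3921.9 km
Rhumb line: Δψ = +0.9424, q = Δφ/Δψ = 0.4334, d_rh = R√(Δφ²+q²Δλ²) = 4099.6 km
Excess = 4099.6 − 3921.9 = 177.7 ≈ 178 km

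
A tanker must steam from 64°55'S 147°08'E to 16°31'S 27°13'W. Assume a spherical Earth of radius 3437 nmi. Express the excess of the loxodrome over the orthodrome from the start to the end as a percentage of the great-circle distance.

Great circle: σ = 1.7183 rad → d_gc = Rσ = 5905.9 nmi
Rhumb: Δφ = +0.8447, Δλ = -3.0430, Δψ = +1.2107, q = Δφ/Δψ = 0.6977 → d_rh = R√(Δφ²+q²Δλ²) = 7853.9 nmi
Excess = (7853.9 − 5905.9) / 5905.9 = 1948.0 / 5905.9 = 32.98% ≈ 33.0%

33.0%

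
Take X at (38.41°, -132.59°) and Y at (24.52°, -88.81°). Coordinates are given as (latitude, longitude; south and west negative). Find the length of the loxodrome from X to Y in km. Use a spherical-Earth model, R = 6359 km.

4405 km

Δψ = ln[tan(π/4+φ₂/2)/tan(π/4+φ₁/2)] = -0.2854;  Δφ = -0.2424 rad,  Δλ = +0.7641 rad
q = Δφ/Δψ = 0.8493
d = R·√(Δφ² + q²Δλ²) = 6359·0.69275 = 4405 km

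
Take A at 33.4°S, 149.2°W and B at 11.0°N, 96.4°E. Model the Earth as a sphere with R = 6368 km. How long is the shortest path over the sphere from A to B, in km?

12929 km

Haversine: a = sin²(Δφ/2)+cos φ₁ cos φ₂ sin²(Δλ/2) = 0.72179;  σ = 2·atan2(√a,√(1−a))
σ = 116.332° → d = Rσ = 6368·2.03039 = 12929 km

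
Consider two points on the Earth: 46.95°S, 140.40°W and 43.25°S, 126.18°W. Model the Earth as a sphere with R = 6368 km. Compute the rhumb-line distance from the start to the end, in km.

1188 km

Rhumb course C = atan2(Δλ, Δψ) with Δψ = ln[tan(π/4+φ₂/2)/tan(π/4+φ₁/2)] = +0.0915, Δλ = +0.2482 → C = 69.76°
d = R·|Δφ| / |cos C| = 6368·0.06458 / 0.34603 = 1188 km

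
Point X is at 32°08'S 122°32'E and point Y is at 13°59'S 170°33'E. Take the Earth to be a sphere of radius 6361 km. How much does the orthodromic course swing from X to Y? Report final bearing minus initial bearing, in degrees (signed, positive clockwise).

-20.0°

At departure: θ₁ = atan2(sin Δλ cos φ₂, cos φ₁ sin φ₂ − sin φ₁ cos φ₂ cos Δλ) = 78.97°
At arrival: θ₂ = atan2(sin Δλ cos φ₁, −cos φ₂ sin φ₁ + sin φ₂ cos φ₁ cos Δλ) = 58.93°
Δθ = θ₂ − θ₁ = -20.0°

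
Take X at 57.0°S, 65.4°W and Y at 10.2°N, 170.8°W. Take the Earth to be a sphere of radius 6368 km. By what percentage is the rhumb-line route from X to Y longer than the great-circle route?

4.0%

Great circle: σ = 1.8659 rad → d_gc = Rσ = 11882.2 km
Rhumb: Δφ = +1.1729, Δλ = -1.8396, Δψ = +1.3956, q = Δφ/Δψ = 0.8404 → d_rh = R√(Δφ²+q²Δλ²) = 12357.0 km
Excess = (12357.0 − 11882.2) / 11882.2 = 474.8 / 11882.2 = 4.00% ≈ 4.0%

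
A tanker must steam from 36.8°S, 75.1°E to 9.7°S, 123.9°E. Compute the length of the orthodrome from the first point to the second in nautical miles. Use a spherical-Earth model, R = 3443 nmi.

cos σ = sin φ₁ sin φ₂ + cos φ₁ cos φ₂ cos Δλ
      = sin(-36.80°)sin(-9.70°) + cos(-36.80°)cos(-9.70°)cos(48.80°) = 0.6208
σ = 51.624° → d = Rσ = 3443·0.90101 = 3102 nmi

3102 nmi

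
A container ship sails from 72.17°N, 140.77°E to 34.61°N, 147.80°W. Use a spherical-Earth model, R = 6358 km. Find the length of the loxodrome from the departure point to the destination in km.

Rhumb course C = atan2(Δλ, Δψ) with Δψ = ln[tan(π/4+φ₂/2)/tan(π/4+φ₁/2)] = -1.2078, Δλ = +1.2467 → C = 134.09°
d = R·|Δφ| / |cos C| = 6358·0.65555 / 0.69582 = 5990 km

5990 km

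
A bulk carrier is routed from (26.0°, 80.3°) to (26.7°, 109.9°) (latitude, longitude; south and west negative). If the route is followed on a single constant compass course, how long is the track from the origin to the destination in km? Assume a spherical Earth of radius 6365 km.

Δψ = ln[tan(π/4+φ₂/2)/tan(π/4+φ₁/2)] = +0.0136;  Δφ = +0.0122 rad,  Δλ = +0.5166 rad
q = Δφ/Δψ = 0.8961
d = R·√(Δφ² + q²Δλ²) = 6365·0.46310 = 2948 km

2948 km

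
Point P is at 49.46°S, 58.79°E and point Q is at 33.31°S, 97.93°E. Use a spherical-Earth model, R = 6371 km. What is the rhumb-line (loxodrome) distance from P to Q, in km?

Δψ = ln[tan(π/4+φ₂/2)/tan(π/4+φ₁/2)] = +0.3789;  Δφ = +0.2819 rad,  Δλ = +0.6831 rad
q = Δφ/Δψ = 0.7439
d = R·√(Δφ² + q²Δλ²) = 6371·0.58111 = 3702 km

3702 km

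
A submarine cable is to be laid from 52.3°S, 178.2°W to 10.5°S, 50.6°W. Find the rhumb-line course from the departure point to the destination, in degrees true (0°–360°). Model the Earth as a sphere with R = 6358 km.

68.2°

Meridional parts: M(φ₁)=-1.0747, M(φ₂)=-0.1843 → ΔM = +0.8904;  Δλ = +2.2270 rad
tan C = Δλ / ΔM = +2.5012 → C = 68.21°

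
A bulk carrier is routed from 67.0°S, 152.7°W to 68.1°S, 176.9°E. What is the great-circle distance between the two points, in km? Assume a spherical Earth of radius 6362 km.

cos σ = sin φ₁ sin φ₂ + cos φ₁ cos φ₂ cos Δλ
      = sin(-67.00°)sin(-68.10°) + cos(-67.00°)cos(-68.10°)cos(-30.40°) = 0.9798
σ = 11.542° → d = Rσ = 6362·0.20144 = 1282 km

1282 km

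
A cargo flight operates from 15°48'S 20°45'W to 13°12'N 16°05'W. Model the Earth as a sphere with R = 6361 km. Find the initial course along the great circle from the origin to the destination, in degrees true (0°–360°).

θ = atan2( sin Δλ·cos φ₂ ,  cos φ₁ sin φ₂ − sin φ₁ cos φ₂ cos Δλ )
  = atan2(+0.0792, +0.4839) = 9.30°

9.3°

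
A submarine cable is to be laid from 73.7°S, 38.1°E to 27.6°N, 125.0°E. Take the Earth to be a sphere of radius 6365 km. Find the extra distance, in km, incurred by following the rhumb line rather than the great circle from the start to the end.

407 km

Great circle: cos σ = sin φ₁ sin φ₂ + cos φ₁ cos φ₂ cos Δλ,  σ = 2.0166 rad → d_gc = 12835.9 km
Rhumb line: Δψ = +2.4449, q = Δφ/Δψ = 0.7231, d_rh = R√(Δφ²+q²Δλ²) = 13242.9 km
Excess = 13242.9 − 12835.9 = 407.0 ≈ 407 km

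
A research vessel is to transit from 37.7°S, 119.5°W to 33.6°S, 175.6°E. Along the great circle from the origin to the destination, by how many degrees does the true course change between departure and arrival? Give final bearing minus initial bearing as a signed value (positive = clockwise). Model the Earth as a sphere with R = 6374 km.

+40.7°

At departure: θ₁ = atan2(sin Δλ cos φ₂, cos φ₁ sin φ₂ − sin φ₁ cos φ₂ cos Δλ) = 253.61°
At arrival: θ₂ = atan2(sin Δλ cos φ₁, −cos φ₂ sin φ₁ + sin φ₂ cos φ₁ cos Δλ) = 294.31°
Δθ = θ₂ − θ₁ = +40.7°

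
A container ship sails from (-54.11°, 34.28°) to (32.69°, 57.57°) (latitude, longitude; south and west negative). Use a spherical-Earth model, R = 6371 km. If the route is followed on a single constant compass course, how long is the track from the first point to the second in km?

9914 km

Δψ = ln[tan(π/4+φ₂/2)/tan(π/4+φ₁/2)] = +1.7317;  Δφ = +1.5149 rad,  Δλ = +0.4065 rad
q = Δφ/Δψ = 0.8748
d = R·√(Δφ² + q²Δλ²) = 6371·1.55612 = 9914 km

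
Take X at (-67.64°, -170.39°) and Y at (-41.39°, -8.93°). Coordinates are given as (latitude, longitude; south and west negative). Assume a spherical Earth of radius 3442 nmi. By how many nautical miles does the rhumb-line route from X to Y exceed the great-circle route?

Great circle: cos σ = sin φ₁ sin φ₂ + cos φ₁ cos φ₂ cos Δλ,  σ = 1.2229 rad → d_gc = 4209.39 nmi
Rhumb line: Δψ = +0.8264, q = Δφ/Δψ = 0.5544, d_rh = R√(Δφ²+q²Δλ²) = 5603.91 nmi
Excess = 5603.91 − 4209.39 = 1394.52 ≈ 1395 nmi

1395 nmi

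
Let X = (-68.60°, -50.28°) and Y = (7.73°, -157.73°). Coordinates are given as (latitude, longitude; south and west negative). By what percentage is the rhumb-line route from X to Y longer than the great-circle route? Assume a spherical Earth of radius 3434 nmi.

6.4%

Great circle: σ = 1.8066 rad → d_gc = Rσ = 6204.0 nmi
Rhumb: Δφ = +1.3322, Δλ = -1.8754, Δψ = +1.8016, q = Δφ/Δψ = 0.7395 → d_rh = R√(Δφ²+q²Δλ²) = 6603.5 nmi
Excess = (6603.5 − 6204.0) / 6204.0 = 399.5 / 6204.0 = 6.44% ≈ 6.4%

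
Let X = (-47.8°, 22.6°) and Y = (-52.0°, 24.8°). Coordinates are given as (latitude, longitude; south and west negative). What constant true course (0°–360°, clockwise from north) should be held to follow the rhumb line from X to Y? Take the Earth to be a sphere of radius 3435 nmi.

Δψ = ln[tan(π/4+φ₂/2)/tan(π/4+φ₁/2)] = -0.1139
Δλ = +0.0384 rad (taken the short way round)
course = atan2(Δλ, Δψ) = 161.37°

161.4°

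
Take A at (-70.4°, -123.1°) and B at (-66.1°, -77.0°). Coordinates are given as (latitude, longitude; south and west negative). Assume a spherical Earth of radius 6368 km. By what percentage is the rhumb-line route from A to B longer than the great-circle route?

2.4%

Great circle: σ = 0.2994 rad → d_gc = Rσ = 1906.5 km
Rhumb: Δφ = +0.0750, Δλ = +0.8046, Δψ = +0.2032, q = Δφ/Δψ = 0.3694 → d_rh = R√(Δφ²+q²Δλ²) = 1952.0 km
Excess = (1952.0 − 1906.5) / 1906.5 = 45.5 / 1906.5 = 2.39% ≈ 2.4%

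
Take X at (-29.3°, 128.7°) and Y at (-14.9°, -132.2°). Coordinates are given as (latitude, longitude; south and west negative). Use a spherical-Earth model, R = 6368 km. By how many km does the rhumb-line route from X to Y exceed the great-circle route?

Great circle: cos σ = sin φ₁ sin φ₂ + cos φ₁ cos φ₂ cos Δλ,  σ = 1.5782 rad → d_gc = 10050.3 km
Rhumb line: Δψ = +0.2722, q = Δφ/Δψ = 0.9233, d_rh = R√(Δφ²+q²Δλ²) = 10294.4 km
Excess = 10294.4 − 10050.3 = 244.1 ≈ 244 km

244 km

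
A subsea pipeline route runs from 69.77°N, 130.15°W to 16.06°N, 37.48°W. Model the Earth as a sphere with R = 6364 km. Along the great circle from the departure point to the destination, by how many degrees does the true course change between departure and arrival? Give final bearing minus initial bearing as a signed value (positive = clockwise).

+77.3°

At departure: θ₁ = atan2(sin Δλ cos φ₂, cos φ₁ sin φ₂ − sin φ₁ cos φ₂ cos Δλ) = 81.84°
At arrival: θ₂ = atan2(sin Δλ cos φ₁, −cos φ₂ sin φ₁ + sin φ₂ cos φ₁ cos Δλ) = 159.13°
Δθ = θ₂ − θ₁ = +77.3°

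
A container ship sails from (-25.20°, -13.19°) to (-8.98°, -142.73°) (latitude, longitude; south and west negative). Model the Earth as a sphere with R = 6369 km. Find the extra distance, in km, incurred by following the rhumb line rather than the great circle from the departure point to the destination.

469 km

Great circle: cos σ = sin φ₁ sin φ₂ + cos φ₁ cos φ₂ cos Δλ,  σ = 2.0973 rad → d_gc = 13357.7 km
Rhumb line: Δψ = +0.2974, q = Δφ/Δψ = 0.9520, d_rh = R√(Δφ²+q²Δλ²) = 13827.1 km
Excess = 13827.1 − 13357.7 = 469.4 ≈ 469 km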